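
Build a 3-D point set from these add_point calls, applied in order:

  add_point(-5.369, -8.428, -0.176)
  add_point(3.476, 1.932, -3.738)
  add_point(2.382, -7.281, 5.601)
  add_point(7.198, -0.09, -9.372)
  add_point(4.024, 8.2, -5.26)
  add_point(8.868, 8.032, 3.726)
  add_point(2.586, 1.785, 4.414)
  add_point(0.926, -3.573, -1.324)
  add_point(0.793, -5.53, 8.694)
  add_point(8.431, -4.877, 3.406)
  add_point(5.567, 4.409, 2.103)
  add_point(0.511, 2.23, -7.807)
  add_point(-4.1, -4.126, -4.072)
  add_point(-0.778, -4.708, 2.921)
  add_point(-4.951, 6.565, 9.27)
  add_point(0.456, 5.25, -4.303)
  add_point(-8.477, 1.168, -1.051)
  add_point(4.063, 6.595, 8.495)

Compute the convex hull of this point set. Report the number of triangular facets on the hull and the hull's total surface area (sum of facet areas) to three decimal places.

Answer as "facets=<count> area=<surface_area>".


facets=20 area=943.435

Points on the hull: [0, 2, 3, 4, 5, 8, 9, 11, 12, 14, 16, 17] (12 of 18).

Per-facet area ½‖(b−a)×(c−a)‖:
  f1: (p14, p0, p16) → 59.5159
  f2: (p4, p3, p5) → 48.9112
  f3: (p4, p14, p16) → 88.8799
  f4: (p4, p14, p5) → 75.9109
  f5: (p12, p0, p16) → 22.1239
  f6: (p12, p3, p0) → 28.8593
  f7: (p9, p3, p5) → 83.7673
  f8: (p9, p3, p0) → 98.0141
  f9: (p11, p4, p16) → 40.3703
  f10: (p11, p4, p3) → 26.6001
  f11: (p11, p12, p16) → 32.6072
  f12: (p11, p12, p3) → 29.5469
  f13: (p17, p14, p5) → 20.6559
  f14: (p17, p9, p5) → 43.6746
  f15: (p8, p14, p0) → 74.8954
  f16: (p8, p17, p14) → 54.8011
  f17: (p8, p17, p9) → 55.9663
  f18: (p2, p9, p0) → 27.8640
  f19: (p2, p8, p0) → 18.5694
  f20: (p2, p8, p9) → 11.9018
Σ area = 943.435

Euler: V−E+F = 12−30+20 = 2.


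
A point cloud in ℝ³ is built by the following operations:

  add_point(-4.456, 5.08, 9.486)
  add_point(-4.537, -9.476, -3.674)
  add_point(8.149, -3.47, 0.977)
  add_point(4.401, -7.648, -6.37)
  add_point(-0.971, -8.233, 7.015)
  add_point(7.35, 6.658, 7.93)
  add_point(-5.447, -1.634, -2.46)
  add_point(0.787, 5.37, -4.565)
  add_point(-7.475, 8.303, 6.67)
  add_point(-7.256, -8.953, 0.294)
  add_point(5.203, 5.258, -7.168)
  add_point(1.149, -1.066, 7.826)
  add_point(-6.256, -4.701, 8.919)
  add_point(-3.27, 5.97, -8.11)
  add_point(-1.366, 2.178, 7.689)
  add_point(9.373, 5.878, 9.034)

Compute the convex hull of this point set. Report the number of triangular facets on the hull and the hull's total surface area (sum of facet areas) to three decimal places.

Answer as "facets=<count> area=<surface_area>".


Extreme-point indices: [0, 1, 2, 3, 4, 5, 8, 9, 10, 12, 13, 15] — 12 of 16 on the boundary.

Facet areas (half cross-product norm):
  f1: (p5, p15, p8) → 8.0538
  f2: (p3, p13, p1) → 72.2197
  f3: (p0, p15, p8) → 30.9532
  f4: (p0, p12, p8) → 23.0333
  f5: (p0, p12, p15) → 67.0966
  f6: (p9, p12, p8) → 61.6753
  f7: (p9, p13, p8) → 125.9245
  f8: (p9, p13, p1) → 38.4564
  f9: (p10, p5, p15) → 15.7441
  f10: (p10, p3, p13) → 55.3941
  f11: (p10, p13, p8) → 65.4480
  f12: (p10, p5, p8) → 112.0186
  f13: (p4, p9, p12) → 29.2897
  f14: (p4, p3, p1) → 53.8564
  f15: (p4, p9, p1) → 21.7677
  f16: (p4, p12, p15) → 58.4324
  f17: (p2, p4, p15) → 73.8897
  f18: (p2, p4, p3) → 54.9342
  f19: (p2, p10, p15) → 75.9955
  f20: (p2, p10, p3) → 54.1758
Σ area = 1098.359

Euler characteristic 12−30+20 = 2 ✓

facets=20 area=1098.359


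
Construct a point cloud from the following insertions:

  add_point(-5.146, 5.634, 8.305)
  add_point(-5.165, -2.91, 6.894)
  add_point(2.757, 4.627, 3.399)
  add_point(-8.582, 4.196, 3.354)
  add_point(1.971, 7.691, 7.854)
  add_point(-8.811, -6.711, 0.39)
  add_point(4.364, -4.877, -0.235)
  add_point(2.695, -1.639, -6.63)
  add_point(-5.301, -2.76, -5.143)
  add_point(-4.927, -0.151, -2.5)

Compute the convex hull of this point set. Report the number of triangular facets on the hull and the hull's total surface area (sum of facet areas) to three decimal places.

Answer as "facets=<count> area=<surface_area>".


Points on the hull: [0, 1, 2, 3, 4, 5, 6, 7, 8, 9] (10 of 10).

Triangle areas on the boundary:
  f1: (p7, p6, p5) → 48.6319
  f2: (p3, p7, p4) → 93.0633
  f3: (p1, p6, p5) → 49.5630
  f4: (p1, p4, p6) → 74.6147
  f5: (p1, p3, p5) → 35.9187
  f6: (p2, p4, p6) → 15.8019
  f7: (p2, p7, p6) → 37.5614
  f8: (p2, p7, p4) → 5.0162
  f9: (p8, p7, p5) → 23.9155
  f10: (p8, p3, p5) → 41.0058
  f11: (p0, p3, p4) → 19.2391
  f12: (p0, p1, p4) → 30.9817
  f13: (p0, p1, p3) → 25.0235
  f14: (p9, p3, p7) → 20.7609
  f15: (p9, p8, p7) → 15.2901
  f16: (p9, p8, p3) → 8.3563
Σ area = 544.744

Euler: V−E+F = 10−24+16 = 2.

facets=16 area=544.744


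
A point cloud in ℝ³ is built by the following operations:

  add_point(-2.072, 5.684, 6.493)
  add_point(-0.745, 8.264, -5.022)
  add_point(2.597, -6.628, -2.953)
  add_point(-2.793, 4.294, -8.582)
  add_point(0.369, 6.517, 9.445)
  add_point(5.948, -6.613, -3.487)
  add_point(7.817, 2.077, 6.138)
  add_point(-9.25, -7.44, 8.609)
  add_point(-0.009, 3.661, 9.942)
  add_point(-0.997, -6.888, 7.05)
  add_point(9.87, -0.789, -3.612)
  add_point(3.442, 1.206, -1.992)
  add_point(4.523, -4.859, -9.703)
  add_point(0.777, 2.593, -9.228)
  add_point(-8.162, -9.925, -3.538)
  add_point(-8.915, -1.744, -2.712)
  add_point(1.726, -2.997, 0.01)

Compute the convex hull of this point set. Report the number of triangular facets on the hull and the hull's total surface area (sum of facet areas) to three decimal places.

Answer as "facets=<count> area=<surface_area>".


facets=24 area=1057.796

Points on the hull: [0, 1, 3, 4, 5, 6, 7, 8, 9, 10, 12, 13, 14, 15] (14 of 17).

Triangle areas on the boundary:
  f1: (p15, p14, p7) → 48.9618
  f2: (p6, p1, p10) → 70.6751
  f3: (p6, p4, p1) → 65.9245
  f4: (p6, p5, p10) → 36.2148
  f5: (p12, p5, p14) → 47.3704
  f6: (p12, p5, p10) → 23.0662
  f7: (p0, p4, p1) → 18.3624
  f8: (p0, p15, p1) → 71.2156
  f9: (p0, p4, p7) → 27.4506
  f10: (p0, p15, p7) → 81.3313
  f11: (p8, p4, p7) → 12.3043
  f12: (p8, p6, p4) → 12.9273
  f13: (p9, p6, p5) → 70.6148
  f14: (p9, p14, p7) → 50.6710
  f15: (p9, p5, p14) → 77.1279
  f16: (p9, p8, p7) → 45.9783
  f17: (p9, p8, p6) → 47.5303
  f18: (p3, p15, p14) → 38.0623
  f19: (p3, p12, p14) → 84.0710
  f20: (p3, p15, p1) → 28.6924
  f21: (p13, p3, p1) → 11.4110
  f22: (p13, p3, p12) → 10.3186
  f23: (p13, p1, p10) → 40.2088
  f24: (p13, p12, p10) → 37.3048
Σ area = 1057.796

Euler characteristic 14−36+24 = 2 ✓


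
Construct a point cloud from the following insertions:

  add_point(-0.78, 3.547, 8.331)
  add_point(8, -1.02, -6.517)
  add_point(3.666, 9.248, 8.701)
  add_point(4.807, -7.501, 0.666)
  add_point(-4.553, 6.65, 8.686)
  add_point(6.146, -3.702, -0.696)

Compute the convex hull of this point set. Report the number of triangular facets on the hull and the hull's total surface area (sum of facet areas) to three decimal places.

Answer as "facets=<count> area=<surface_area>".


facets=8 area=356.267

6 of the 6 inputs are extreme points: [0, 1, 2, 3, 4, 5].

Area of each hull facet:
  f1: (p3, p1, p4) → 95.5726
  f2: (p2, p1, p4) → 81.1801
  f3: (p0, p3, p4) → 20.6936
  f4: (p0, p2, p4) → 17.7208
  f5: (p0, p2, p3) → 48.5587
  f6: (p5, p3, p1) → 9.7531
  f7: (p5, p2, p1) → 52.5982
  f8: (p5, p2, p3) → 30.1901
Σ area = 356.267

Euler characteristic 6−12+8 = 2 ✓


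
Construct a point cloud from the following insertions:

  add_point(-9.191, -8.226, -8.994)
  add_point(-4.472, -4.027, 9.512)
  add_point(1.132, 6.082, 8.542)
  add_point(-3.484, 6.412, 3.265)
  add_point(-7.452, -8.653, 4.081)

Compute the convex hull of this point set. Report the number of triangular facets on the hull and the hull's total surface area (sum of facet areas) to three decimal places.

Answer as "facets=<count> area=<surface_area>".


Hull vertices (5/5): indices [0, 1, 2, 3, 4].

Per-facet area ½‖(b−a)×(c−a)‖:
  f1: (p3, p2, p0) → 55.0737
  f2: (p1, p3, p2) → 39.7634
  f3: (p4, p2, p0) → 111.3879
  f4: (p4, p1, p2) → 34.1150
  f5: (p4, p3, p0) → 102.8116
  f6: (p4, p1, p3) → 46.3830
Σ area = 389.535

Check V−E+F: 5 − 9 + 6 = 2.

facets=6 area=389.535


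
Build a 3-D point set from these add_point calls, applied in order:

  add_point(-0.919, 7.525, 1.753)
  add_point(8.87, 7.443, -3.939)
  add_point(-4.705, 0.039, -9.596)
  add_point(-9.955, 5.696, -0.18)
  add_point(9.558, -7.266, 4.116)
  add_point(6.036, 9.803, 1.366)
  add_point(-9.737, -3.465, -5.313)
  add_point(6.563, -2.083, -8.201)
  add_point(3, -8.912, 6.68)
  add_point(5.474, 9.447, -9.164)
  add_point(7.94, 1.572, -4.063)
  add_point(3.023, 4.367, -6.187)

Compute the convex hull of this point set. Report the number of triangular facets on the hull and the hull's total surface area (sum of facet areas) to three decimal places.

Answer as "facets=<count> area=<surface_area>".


Hull vertices (10/12): indices [0, 1, 2, 3, 4, 5, 6, 7, 8, 9].

Facet areas (half cross-product norm):
  f1: (p8, p5, p4) → 63.5096
  f2: (p8, p7, p4) → 48.4450
  f3: (p9, p5, p3) → 86.4525
  f4: (p9, p2, p3) → 84.3953
  f5: (p9, p7, p2) → 64.3590
  f6: (p0, p5, p3) → 9.6818
  f7: (p0, p8, p3) → 82.5658
  f8: (p0, p8, p5) → 64.2143
  f9: (p6, p2, p3) → 39.0201
  f10: (p6, p8, p3) → 96.1234
  f11: (p6, p7, p2) → 37.3821
  f12: (p6, p8, p7) → 127.7388
  f13: (p1, p5, p4) → 54.1363
  f14: (p1, p9, p5) → 20.0630
  f15: (p1, p7, p4) → 73.0113
  f16: (p1, p9, p7) → 34.5451
Σ area = 985.644

Euler: V−E+F = 10−24+16 = 2.

facets=16 area=985.644


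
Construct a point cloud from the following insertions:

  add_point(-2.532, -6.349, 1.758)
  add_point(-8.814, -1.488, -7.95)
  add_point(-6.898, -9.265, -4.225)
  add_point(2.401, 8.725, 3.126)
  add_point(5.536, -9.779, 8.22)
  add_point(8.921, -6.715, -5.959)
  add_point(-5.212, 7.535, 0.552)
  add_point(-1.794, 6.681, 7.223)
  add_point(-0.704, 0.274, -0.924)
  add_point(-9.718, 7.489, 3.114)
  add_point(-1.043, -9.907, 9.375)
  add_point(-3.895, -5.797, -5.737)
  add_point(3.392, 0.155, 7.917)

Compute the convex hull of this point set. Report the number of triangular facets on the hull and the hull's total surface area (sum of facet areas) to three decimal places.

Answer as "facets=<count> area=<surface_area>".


facets=16 area=1026.547

Extreme-point indices: [1, 2, 3, 4, 5, 6, 7, 9, 10, 12] — 10 of 13 on the boundary.

Area of each hull facet:
  f1: (p3, p1, p5) → 153.2246
  f2: (p2, p10, p9) → 132.2600
  f3: (p2, p1, p9) → 61.2032
  f4: (p2, p1, p5) → 71.1543
  f5: (p7, p10, p9) → 73.6971
  f6: (p7, p3, p9) → 26.8318
  f7: (p4, p2, p5) → 112.0816
  f8: (p4, p2, p10) → 48.1853
  f9: (p6, p1, p9) → 33.3621
  f10: (p6, p3, p9) → 15.8315
  f11: (p6, p3, p1) → 42.9973
  f12: (p12, p3, p5) → 81.1148
  f13: (p12, p4, p5) → 74.4689
  f14: (p12, p7, p3) → 25.8210
  f15: (p12, p7, p10) → 40.9291
  f16: (p12, p4, p10) → 33.3844
Σ area = 1026.547

Euler: V−E+F = 10−24+16 = 2.


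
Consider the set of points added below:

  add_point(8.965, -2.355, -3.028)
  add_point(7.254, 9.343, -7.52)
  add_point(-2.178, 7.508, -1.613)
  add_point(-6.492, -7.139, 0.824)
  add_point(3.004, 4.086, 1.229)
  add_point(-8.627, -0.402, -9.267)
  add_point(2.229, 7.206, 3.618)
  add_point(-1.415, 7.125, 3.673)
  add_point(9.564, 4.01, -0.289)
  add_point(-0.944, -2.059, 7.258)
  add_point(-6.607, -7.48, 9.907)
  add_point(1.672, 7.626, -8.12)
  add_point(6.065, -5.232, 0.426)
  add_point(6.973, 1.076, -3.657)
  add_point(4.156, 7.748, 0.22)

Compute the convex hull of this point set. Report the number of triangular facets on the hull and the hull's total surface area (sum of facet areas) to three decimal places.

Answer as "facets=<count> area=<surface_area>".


facets=22 area=890.102

Extreme-point indices: [0, 1, 2, 3, 5, 6, 7, 8, 9, 10, 11, 12, 14] — 13 of 15 on the boundary.

Per-facet area ½‖(b−a)×(c−a)‖:
  f1: (p7, p10, p5) → 134.7405
  f2: (p2, p7, p5) → 26.7973
  f3: (p2, p7, p1) → 27.5497
  f4: (p6, p7, p10) → 28.6840
  f5: (p6, p7, p1) → 20.4940
  f6: (p3, p10, p5) → 30.6589
  f7: (p3, p12, p5) → 78.1161
  f8: (p3, p12, p10) → 57.6845
  f9: (p0, p1, p8) → 31.6251
  f10: (p0, p12, p8) → 17.8341
  f11: (p0, p1, p5) → 111.5576
  f12: (p0, p12, p5) → 48.7615
  f13: (p11, p1, p5) → 13.6394
  f14: (p11, p2, p5) → 46.7095
  f15: (p11, p2, p1) → 20.3364
  f16: (p9, p6, p8) → 46.3465
  f17: (p9, p6, p10) → 18.8144
  f18: (p9, p12, p8) → 50.9734
  f19: (p9, p12, p10) → 37.4229
  f20: (p14, p1, p8) → 26.9979
  f21: (p14, p6, p8) → 11.9763
  f22: (p14, p6, p1) → 2.3822
Σ area = 890.102

Euler characteristic 13−33+22 = 2 ✓


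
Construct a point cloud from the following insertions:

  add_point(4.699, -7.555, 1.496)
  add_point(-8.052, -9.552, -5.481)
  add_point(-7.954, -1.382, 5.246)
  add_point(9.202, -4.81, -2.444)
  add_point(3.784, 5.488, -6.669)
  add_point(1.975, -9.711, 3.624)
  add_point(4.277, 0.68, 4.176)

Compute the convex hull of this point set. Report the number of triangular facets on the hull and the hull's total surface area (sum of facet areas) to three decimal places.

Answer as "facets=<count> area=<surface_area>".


7 of the 7 inputs are extreme points: [0, 1, 2, 3, 4, 5, 6].

Per-facet area ½‖(b−a)×(c−a)‖:
  f1: (p4, p3, p1) → 108.6042
  f2: (p2, p4, p1) → 116.6966
  f3: (p5, p3, p1) → 71.5445
  f4: (p5, p2, p1) → 77.2685
  f5: (p6, p4, p3) → 54.7724
  f6: (p6, p2, p4) → 73.5021
  f7: (p6, p5, p2) → 61.6514
  f8: (p0, p5, p3) → 1.8262
  f9: (p0, p6, p3) → 28.0840
  f10: (p0, p6, p5) → 16.7990
Σ area = 610.749

Euler characteristic 7−15+10 = 2 ✓

facets=10 area=610.749


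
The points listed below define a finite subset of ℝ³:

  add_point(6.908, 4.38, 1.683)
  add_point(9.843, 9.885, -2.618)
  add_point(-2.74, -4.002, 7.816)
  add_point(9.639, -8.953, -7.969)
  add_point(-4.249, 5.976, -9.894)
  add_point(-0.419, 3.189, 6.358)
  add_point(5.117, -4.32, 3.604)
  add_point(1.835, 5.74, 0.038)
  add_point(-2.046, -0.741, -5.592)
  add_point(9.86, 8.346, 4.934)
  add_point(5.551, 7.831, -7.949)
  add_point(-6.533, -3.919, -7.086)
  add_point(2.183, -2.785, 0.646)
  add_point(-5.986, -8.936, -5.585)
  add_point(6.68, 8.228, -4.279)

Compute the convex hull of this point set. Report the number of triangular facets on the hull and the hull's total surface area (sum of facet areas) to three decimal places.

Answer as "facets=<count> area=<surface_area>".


facets=16 area=1047.108

Points on the hull: [1, 2, 3, 4, 5, 6, 9, 10, 11, 13] (10 of 15).

Per-facet area ½‖(b−a)×(c−a)‖:
  f1: (p13, p3, p11) → 41.5338
  f2: (p13, p2, p11) → 38.5272
  f3: (p13, p2, p3) → 115.3582
  f4: (p6, p3, p9) → 86.1804
  f5: (p6, p2, p9) → 59.0192
  f6: (p6, p2, p3) → 40.7438
  f7: (p1, p3, p9) → 75.2540
  f8: (p1, p10, p3) → 61.1285
  f9: (p4, p2, p11) → 79.2057
  f10: (p4, p3, p11) → 89.1981
  f11: (p4, p10, p3) → 87.6591
  f12: (p4, p1, p9) → 57.9455
  f13: (p4, p1, p10) → 22.9654
  f14: (p5, p2, p9) → 31.5487
  f15: (p5, p4, p9) → 98.0770
  f16: (p5, p4, p2) → 62.7633
Σ area = 1047.108

Check V−E+F: 10 − 24 + 16 = 2.


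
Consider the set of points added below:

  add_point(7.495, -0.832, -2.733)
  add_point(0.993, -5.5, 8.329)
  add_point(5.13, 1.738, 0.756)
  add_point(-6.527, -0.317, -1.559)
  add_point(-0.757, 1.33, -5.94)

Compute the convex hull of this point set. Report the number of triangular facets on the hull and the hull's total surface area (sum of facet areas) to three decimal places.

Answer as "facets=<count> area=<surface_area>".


facets=6 area=256.713

5 of the 5 inputs are extreme points: [0, 1, 2, 3, 4].

Facet areas (half cross-product norm):
  f1: (p1, p0, p3) → 81.5607
  f2: (p2, p1, p3) → 63.9858
  f3: (p2, p1, p0) → 26.3707
  f4: (p4, p0, p3) → 30.3492
  f5: (p4, p2, p3) → 33.0491
  f6: (p4, p2, p0) → 21.3975
Σ area = 256.713

Euler: V−E+F = 5−9+6 = 2.


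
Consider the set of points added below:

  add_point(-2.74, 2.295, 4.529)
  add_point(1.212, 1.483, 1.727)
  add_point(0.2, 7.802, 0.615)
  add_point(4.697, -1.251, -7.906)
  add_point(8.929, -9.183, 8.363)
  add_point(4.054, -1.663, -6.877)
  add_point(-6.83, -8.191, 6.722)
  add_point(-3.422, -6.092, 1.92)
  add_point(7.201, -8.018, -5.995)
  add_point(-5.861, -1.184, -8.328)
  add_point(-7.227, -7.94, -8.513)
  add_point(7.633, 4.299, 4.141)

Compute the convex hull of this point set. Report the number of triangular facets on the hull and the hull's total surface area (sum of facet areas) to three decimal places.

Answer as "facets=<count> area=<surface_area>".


Extreme-point indices: [0, 2, 3, 4, 6, 8, 9, 10, 11] — 9 of 12 on the boundary.

Facet areas (half cross-product norm):
  f1: (p6, p4, p10) → 119.9571
  f2: (p6, p0, p4) → 87.4555
  f3: (p8, p4, p10) → 101.7492
  f4: (p11, p8, p4) → 95.1232
  f5: (p11, p0, p4) → 74.6049
  f6: (p11, p0, p2) → 32.4590
  f7: (p9, p0, p2) → 49.1852
  f8: (p9, p6, p10) → 52.5425
  f9: (p9, p6, p0) → 77.7262
  f10: (p3, p11, p8) → 50.5733
  f11: (p3, p8, p10) → 50.5765
  f12: (p3, p11, p2) → 56.4429
  f13: (p3, p9, p10) → 35.7460
  f14: (p3, p9, p2) → 66.2124
Σ area = 950.354

Euler: V−E+F = 9−21+14 = 2.

facets=14 area=950.354


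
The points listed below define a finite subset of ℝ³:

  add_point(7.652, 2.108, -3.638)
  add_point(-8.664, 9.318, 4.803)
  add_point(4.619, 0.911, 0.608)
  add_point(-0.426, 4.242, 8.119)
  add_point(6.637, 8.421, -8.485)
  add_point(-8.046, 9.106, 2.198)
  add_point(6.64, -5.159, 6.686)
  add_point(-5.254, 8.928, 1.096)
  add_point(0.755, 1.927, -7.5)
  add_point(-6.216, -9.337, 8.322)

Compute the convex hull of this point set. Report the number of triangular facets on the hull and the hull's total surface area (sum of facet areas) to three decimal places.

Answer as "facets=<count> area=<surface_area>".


Hull vertices (8/10): indices [0, 1, 3, 4, 5, 6, 8, 9].

Triangle areas on the boundary:
  f1: (p6, p4, p0) → 18.1884
  f2: (p8, p4, p0) → 29.2431
  f3: (p8, p6, p0) → 47.5177
  f4: (p8, p6, p9) → 114.5876
  f5: (p3, p4, p1) → 94.2923
  f6: (p3, p6, p4) → 108.3575
  f7: (p3, p9, p1) → 74.7062
  f8: (p3, p6, p9) → 76.0232
  f9: (p5, p4, p1) → 15.8824
  f10: (p5, p8, p4) → 65.4286
  f11: (p5, p9, p1) → 25.6369
  f12: (p5, p8, p9) → 138.7787
Σ area = 808.643

Euler: V−E+F = 8−18+12 = 2.

facets=12 area=808.643


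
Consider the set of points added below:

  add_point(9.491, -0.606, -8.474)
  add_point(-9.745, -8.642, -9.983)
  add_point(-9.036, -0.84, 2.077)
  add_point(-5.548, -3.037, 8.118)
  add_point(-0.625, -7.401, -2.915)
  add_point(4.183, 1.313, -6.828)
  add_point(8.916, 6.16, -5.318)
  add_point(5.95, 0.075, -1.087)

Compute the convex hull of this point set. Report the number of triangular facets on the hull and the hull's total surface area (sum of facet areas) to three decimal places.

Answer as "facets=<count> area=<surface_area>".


facets=10 area=656.442

Extreme-point indices: [0, 1, 2, 3, 4, 6, 7] — 7 of 8 on the boundary.

Area of each hull facet:
  f1: (p6, p0, p1) → 74.4725
  f2: (p2, p6, p1) → 148.0025
  f3: (p2, p3, p1) → 43.8073
  f4: (p2, p3, p6) → 75.4596
  f5: (p4, p0, p1) → 71.3988
  f6: (p4, p3, p1) → 72.0062
  f7: (p7, p6, p0) → 26.8850
  f8: (p7, p3, p6) → 38.6657
  f9: (p7, p4, p0) → 41.5375
  f10: (p7, p4, p3) → 64.2066
Σ area = 656.442

Check V−E+F: 7 − 15 + 10 = 2.


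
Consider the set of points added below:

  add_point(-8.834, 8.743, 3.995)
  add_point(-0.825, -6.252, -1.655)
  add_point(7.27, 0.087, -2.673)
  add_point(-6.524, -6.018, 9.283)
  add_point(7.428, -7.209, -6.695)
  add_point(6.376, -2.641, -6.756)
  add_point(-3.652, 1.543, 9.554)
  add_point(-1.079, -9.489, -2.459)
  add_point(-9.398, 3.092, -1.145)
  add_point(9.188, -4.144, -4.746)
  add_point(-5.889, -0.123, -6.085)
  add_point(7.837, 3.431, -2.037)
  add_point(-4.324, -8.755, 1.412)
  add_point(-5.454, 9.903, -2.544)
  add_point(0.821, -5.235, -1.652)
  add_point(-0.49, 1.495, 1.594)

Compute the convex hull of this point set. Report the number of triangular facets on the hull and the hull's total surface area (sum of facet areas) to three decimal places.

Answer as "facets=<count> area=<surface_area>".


12 of the 16 inputs are extreme points: [0, 3, 4, 5, 6, 7, 8, 9, 10, 11, 12, 13].

Triangle areas on the boundary:
  f1: (p11, p6, p9) → 64.9945
  f2: (p3, p6, p9) → 80.9435
  f3: (p0, p11, p6) → 85.4975
  f4: (p0, p3, p8) → 54.1295
  f5: (p0, p3, p6) → 37.8473
  f6: (p4, p10, p7) → 54.3743
  f7: (p4, p3, p9) → 42.5684
  f8: (p4, p3, p7) → 48.4285
  f9: (p12, p3, p8) → 55.3930
  f10: (p12, p3, p7) → 9.5639
  f11: (p12, p10, p8) → 39.5331
  f12: (p12, p10, p7) → 28.1044
  f13: (p5, p4, p10) → 26.7472
  f14: (p5, p11, p9) → 14.5818
  f15: (p5, p4, p9) → 7.3021
  f16: (p13, p5, p11) → 57.2283
  f17: (p13, p5, p10) → 65.7806
  f18: (p13, p0, p11) → 52.4082
  f19: (p13, p10, p8) → 27.4110
  f20: (p13, p0, p8) → 25.6197
Σ area = 878.457

Euler characteristic 12−30+20 = 2 ✓

facets=20 area=878.457


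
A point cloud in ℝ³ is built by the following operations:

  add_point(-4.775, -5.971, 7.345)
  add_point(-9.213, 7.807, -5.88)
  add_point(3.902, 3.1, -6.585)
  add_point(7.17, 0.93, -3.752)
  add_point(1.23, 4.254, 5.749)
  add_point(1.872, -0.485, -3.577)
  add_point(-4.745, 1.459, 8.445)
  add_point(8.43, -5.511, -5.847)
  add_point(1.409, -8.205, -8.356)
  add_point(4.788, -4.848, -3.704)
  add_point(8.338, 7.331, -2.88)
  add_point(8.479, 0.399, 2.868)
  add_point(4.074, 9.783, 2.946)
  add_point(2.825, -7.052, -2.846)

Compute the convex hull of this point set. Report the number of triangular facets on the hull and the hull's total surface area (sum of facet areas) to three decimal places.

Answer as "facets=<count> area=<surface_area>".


facets=18 area=918.996

Extreme-point indices: [0, 1, 2, 4, 6, 7, 8, 10, 11, 12, 13] — 11 of 14 on the boundary.

Area of each hull facet:
  f1: (p0, p8, p1) → 149.2175
  f2: (p0, p6, p1) → 59.1574
  f3: (p0, p6, p11) → 53.6153
  f4: (p2, p8, p1) → 80.9695
  f5: (p2, p10, p1) → 46.6801
  f6: (p7, p10, p11) → 47.1976
  f7: (p7, p0, p11) → 80.9315
  f8: (p7, p2, p8) → 38.3202
  f9: (p7, p2, p10) → 34.2743
  f10: (p12, p6, p1) → 98.1899
  f11: (p12, p10, p1) → 61.2764
  f12: (p12, p10, p11) → 33.4031
  f13: (p13, p0, p8) → 28.7660
  f14: (p13, p7, p8) → 18.6780
  f15: (p13, p7, p0) → 21.5187
  f16: (p4, p6, p11) → 23.5589
  f17: (p4, p12, p11) → 29.4414
  f18: (p4, p12, p6) → 13.8005
Σ area = 918.996

Euler: V−E+F = 11−27+18 = 2.


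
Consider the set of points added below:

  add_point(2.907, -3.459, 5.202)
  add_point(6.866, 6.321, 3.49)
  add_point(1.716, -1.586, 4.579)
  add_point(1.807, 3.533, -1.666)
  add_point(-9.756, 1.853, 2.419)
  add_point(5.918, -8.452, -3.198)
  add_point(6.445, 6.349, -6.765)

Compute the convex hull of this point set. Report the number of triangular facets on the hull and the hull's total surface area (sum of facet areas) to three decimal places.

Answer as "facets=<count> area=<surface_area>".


facets=6 area=496.514

5 of the 7 inputs are extreme points: [0, 1, 4, 5, 6].

Per-facet area ½‖(b−a)×(c−a)‖:
  f1: (p6, p1, p4) → 88.0487
  f2: (p6, p5, p4) → 135.5982
  f3: (p6, p5, p1) → 75.9850
  f4: (p0, p1, p4) → 74.8100
  f5: (p0, p5, p4) → 68.5972
  f6: (p0, p5, p1) → 53.4749
Σ area = 496.514

Euler: V−E+F = 5−9+6 = 2.


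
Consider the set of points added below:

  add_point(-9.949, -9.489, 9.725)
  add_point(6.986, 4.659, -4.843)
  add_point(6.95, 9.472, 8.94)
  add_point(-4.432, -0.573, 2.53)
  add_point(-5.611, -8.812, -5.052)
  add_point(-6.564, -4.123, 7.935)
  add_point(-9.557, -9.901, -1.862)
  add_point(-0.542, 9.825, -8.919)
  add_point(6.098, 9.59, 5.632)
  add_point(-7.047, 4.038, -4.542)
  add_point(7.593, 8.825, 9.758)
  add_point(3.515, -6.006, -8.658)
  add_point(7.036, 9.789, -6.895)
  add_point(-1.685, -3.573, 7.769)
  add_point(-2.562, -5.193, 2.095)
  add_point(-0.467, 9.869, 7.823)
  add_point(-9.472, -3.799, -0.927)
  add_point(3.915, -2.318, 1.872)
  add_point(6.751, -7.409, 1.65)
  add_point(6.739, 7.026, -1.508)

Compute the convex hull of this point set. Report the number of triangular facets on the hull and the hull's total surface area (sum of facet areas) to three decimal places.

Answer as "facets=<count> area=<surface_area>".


Hull vertices (14/20): indices [0, 1, 2, 4, 6, 7, 8, 9, 10, 11, 12, 15, 16, 18].

Area of each hull facet:
  f1: (p15, p10, p0) → 86.4920
  f2: (p9, p15, p0) → 145.5682
  f3: (p9, p15, p7) → 73.0694
  f4: (p18, p10, p0) → 169.3111
  f5: (p16, p9, p0) → 34.0590
  f6: (p4, p11, p7) → 83.3019
  f7: (p4, p9, p7) → 54.6773
  f8: (p4, p18, p11) → 55.2932
  f9: (p2, p15, p10) → 3.5147
  f10: (p2, p8, p15) → 11.8097
  f11: (p12, p11, p7) → 62.0928
  f12: (p12, p15, p7) → 63.3607
  f13: (p12, p8, p15) → 40.1481
  f14: (p12, p2, p10) → 7.1571
  f15: (p12, p2, p8) → 6.9016
  f16: (p6, p16, p9) → 16.3545
  f17: (p6, p4, p9) → 33.4099
  f18: (p6, p16, p0) → 35.1868
  f19: (p6, p18, p0) → 96.2287
  f20: (p6, p4, p18) → 33.6962
  f21: (p1, p18, p10) → 101.7437
  f22: (p1, p12, p10) → 41.7628
  f23: (p1, p18, p11) → 62.0307
  f24: (p1, p12, p11) → 22.7508
Σ area = 1339.921

Euler: V−E+F = 14−36+24 = 2.

facets=24 area=1339.921


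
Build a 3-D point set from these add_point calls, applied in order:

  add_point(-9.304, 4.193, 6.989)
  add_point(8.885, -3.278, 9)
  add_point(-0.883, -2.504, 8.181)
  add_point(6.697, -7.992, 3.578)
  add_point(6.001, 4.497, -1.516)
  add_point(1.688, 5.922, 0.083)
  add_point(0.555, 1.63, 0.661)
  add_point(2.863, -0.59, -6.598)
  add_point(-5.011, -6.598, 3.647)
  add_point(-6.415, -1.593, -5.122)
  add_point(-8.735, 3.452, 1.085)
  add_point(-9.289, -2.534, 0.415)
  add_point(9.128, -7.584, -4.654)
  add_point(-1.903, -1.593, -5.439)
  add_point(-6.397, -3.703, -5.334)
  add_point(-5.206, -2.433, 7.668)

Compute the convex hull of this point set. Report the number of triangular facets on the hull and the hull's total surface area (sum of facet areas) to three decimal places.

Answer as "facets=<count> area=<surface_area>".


14 of the 16 inputs are extreme points: [0, 1, 2, 3, 4, 5, 7, 8, 9, 10, 11, 12, 14, 15].

Per-facet area ½‖(b−a)×(c−a)‖:
  f1: (p1, p5, p0) → 96.2212
  f2: (p4, p1, p12) → 78.7462
  f3: (p4, p1, p5) → 32.0710
  f4: (p10, p5, p0) → 31.7616
  f5: (p8, p14, p12) → 73.8678
  f6: (p7, p4, p5) → 18.8676
  f7: (p7, p14, p12) → 44.1040
  f8: (p7, p4, p12) → 37.4930
  f9: (p15, p8, p1) → 41.0638
  f10: (p11, p8, p14) → 21.9903
  f11: (p11, p10, p0) → 17.6215
  f12: (p11, p15, p0) → 30.8100
  f13: (p11, p15, p8) → 19.3394
  f14: (p3, p1, p12) → 26.3016
  f15: (p3, p8, p12) → 48.6206
  f16: (p3, p8, p1) → 43.2822
  f17: (p9, p10, p5) → 43.8928
  f18: (p9, p7, p5) → 43.8480
  f19: (p9, p7, p14) → 9.9848
  f20: (p9, p11, p14) → 6.6790
  f21: (p9, p11, p10) → 18.9999
  f22: (p2, p1, p0) → 29.6326
  f23: (p2, p15, p0) → 14.2814
  f24: (p2, p15, p1) → 1.5258
Σ area = 831.006

Check V−E+F: 14 − 36 + 24 = 2.

facets=24 area=831.006


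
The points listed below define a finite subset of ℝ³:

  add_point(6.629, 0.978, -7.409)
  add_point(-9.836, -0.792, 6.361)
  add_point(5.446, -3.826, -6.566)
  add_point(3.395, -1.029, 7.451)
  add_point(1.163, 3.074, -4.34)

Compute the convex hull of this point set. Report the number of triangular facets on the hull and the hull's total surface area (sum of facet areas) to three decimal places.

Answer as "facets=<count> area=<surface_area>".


Hull vertices (5/5): indices [0, 1, 2, 3, 4].

Triangle areas on the boundary:
  f1: (p3, p2, p1) → 95.6603
  f2: (p3, p2, p0) → 36.2330
  f3: (p4, p2, p1) → 62.8486
  f4: (p4, p2, p0) → 16.5789
  f5: (p4, p3, p1) → 81.3598
  f6: (p4, p3, p0) → 41.2019
Σ area = 333.882

Euler: V−E+F = 5−9+6 = 2.

facets=6 area=333.882


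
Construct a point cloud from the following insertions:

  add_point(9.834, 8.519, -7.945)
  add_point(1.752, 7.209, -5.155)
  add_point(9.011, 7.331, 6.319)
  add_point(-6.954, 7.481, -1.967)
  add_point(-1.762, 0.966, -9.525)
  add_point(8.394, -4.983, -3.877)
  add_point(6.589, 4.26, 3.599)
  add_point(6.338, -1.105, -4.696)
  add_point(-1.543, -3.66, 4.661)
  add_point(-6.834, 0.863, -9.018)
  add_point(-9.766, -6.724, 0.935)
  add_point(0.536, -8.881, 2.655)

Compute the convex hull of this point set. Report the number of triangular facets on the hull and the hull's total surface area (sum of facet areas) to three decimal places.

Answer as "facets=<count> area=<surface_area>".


facets=14 area=964.119

Hull vertices (9/12): indices [0, 2, 3, 4, 5, 8, 9, 10, 11].

Per-facet area ½‖(b−a)×(c−a)‖:
  f1: (p3, p2, p0) → 117.7229
  f2: (p8, p11, p10) → 28.2642
  f3: (p8, p2, p11) → 41.4187
  f4: (p8, p3, p10) → 64.6266
  f5: (p8, p3, p2) → 104.1708
  f6: (p5, p4, p0) → 81.2121
  f7: (p5, p2, p0) → 94.3897
  f8: (p5, p2, p11) → 87.2178
  f9: (p5, p11, p10) → 49.6128
  f10: (p9, p3, p0) → 84.2794
  f11: (p9, p4, p0) → 19.9150
  f12: (p9, p3, p10) → 61.3190
  f13: (p9, p5, p10) → 106.9331
  f14: (p9, p5, p4) → 23.0365
Σ area = 964.119

Check V−E+F: 9 − 21 + 14 = 2.


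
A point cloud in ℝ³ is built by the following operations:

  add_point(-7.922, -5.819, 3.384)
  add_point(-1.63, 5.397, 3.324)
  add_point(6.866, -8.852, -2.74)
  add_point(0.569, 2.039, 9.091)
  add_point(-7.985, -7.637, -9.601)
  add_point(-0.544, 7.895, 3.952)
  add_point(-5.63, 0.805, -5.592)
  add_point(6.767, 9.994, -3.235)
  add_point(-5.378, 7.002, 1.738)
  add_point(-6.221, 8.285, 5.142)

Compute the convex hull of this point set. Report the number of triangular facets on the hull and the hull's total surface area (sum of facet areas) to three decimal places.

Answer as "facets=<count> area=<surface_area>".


facets=14 area=886.909

Points on the hull: [0, 2, 3, 4, 5, 6, 7, 8, 9] (9 of 10).

Triangle areas on the boundary:
  f1: (p7, p2, p4) → 154.0090
  f2: (p3, p7, p2) → 128.4469
  f3: (p0, p2, p4) → 98.1733
  f4: (p0, p3, p2) → 99.6301
  f5: (p0, p9, p4) → 90.6474
  f6: (p0, p9, p3) → 62.8332
  f7: (p6, p7, p4) → 47.7694
  f8: (p6, p9, p4) → 35.1826
  f9: (p5, p3, p7) → 35.6891
  f10: (p5, p9, p7) → 17.8649
  f11: (p5, p9, p3) → 22.8429
  f12: (p8, p9, p7) → 22.2612
  f13: (p8, p6, p7) → 64.1945
  f14: (p8, p6, p9) → 7.3647
Σ area = 886.909

Check V−E+F: 9 − 21 + 14 = 2.


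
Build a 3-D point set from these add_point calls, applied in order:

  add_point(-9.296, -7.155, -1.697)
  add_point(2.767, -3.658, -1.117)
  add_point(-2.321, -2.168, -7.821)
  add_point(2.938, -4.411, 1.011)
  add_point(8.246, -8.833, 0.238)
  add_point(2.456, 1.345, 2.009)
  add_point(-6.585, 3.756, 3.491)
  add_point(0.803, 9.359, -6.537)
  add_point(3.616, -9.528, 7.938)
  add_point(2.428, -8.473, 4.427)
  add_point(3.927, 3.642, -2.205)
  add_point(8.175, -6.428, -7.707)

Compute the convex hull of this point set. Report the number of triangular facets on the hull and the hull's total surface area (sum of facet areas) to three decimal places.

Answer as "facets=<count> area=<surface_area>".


Hull vertices (9/12): indices [0, 2, 4, 5, 6, 7, 8, 10, 11].

Facet areas (half cross-product norm):
  f1: (p8, p4, p0) → 72.9345
  f2: (p6, p7, p0) → 83.2914
  f3: (p6, p8, p0) → 96.3898
  f4: (p11, p4, p0) → 72.8546
  f5: (p10, p11, p4) → 49.8731
  f6: (p10, p11, p7) → 41.6979
  f7: (p2, p7, p0) → 52.2467
  f8: (p2, p11, p0) → 53.8959
  f9: (p2, p11, p7) → 67.5527
  f10: (p5, p6, p8) → 57.2423
  f11: (p5, p8, p4) → 50.6860
  f12: (p5, p10, p4) → 29.4928
  f13: (p5, p6, p7) → 54.9941
  f14: (p5, p10, p7) → 14.3576
Σ area = 797.510

Euler characteristic 9−21+14 = 2 ✓

facets=14 area=797.510


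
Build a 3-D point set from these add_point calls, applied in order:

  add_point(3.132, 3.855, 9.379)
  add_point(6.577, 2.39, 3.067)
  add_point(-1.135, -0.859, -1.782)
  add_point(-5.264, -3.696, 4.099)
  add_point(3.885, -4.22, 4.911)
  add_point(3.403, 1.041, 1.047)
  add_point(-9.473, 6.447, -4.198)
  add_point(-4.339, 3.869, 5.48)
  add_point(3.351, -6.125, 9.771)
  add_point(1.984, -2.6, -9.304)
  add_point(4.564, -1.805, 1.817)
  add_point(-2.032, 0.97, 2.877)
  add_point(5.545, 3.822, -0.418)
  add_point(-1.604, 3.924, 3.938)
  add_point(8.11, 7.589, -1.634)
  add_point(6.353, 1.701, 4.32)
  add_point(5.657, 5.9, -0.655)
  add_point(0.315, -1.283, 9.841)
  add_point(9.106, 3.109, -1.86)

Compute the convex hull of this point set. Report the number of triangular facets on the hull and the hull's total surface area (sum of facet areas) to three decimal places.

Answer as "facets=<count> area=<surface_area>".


Extreme-point indices: [0, 3, 6, 7, 8, 9, 14, 15, 17, 18] — 10 of 19 on the boundary.

Per-facet area ½‖(b−a)×(c−a)‖:
  f1: (p9, p8, p18) → 93.7285
  f2: (p3, p9, p6) → 94.5778
  f3: (p3, p9, p8) → 80.5324
  f4: (p14, p0, p6) → 108.0395
  f5: (p14, p9, p6) → 105.0446
  f6: (p14, p9, p18) → 25.1118
  f7: (p15, p8, p18) → 22.1819
  f8: (p15, p0, p8) → 30.1826
  f9: (p15, p14, p18) → 15.8394
  f10: (p15, p14, p0) → 24.6943
  f11: (p17, p0, p8) → 14.6893
  f12: (p17, p3, p8) → 23.7723
  f13: (p7, p3, p6) → 43.5807
  f14: (p7, p17, p3) → 28.3375
  f15: (p7, p0, p6) → 28.2862
  f16: (p7, p17, p0) → 22.8361
Σ area = 761.435

Euler characteristic 10−24+16 = 2 ✓

facets=16 area=761.435


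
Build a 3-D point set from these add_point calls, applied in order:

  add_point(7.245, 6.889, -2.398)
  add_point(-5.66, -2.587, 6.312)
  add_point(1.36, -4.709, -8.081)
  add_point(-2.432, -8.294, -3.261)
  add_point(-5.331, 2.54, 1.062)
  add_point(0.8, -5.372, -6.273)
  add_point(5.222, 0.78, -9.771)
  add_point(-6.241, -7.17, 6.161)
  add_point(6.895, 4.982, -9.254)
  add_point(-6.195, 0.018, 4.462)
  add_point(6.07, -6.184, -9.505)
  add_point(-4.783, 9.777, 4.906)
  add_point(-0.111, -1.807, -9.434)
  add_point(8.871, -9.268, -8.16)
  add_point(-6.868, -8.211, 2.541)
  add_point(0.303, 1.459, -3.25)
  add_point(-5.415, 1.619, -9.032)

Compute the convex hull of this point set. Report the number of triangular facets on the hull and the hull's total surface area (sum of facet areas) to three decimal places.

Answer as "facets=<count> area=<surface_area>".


facets=24 area=909.570

14 of the 17 inputs are extreme points: [0, 1, 2, 3, 6, 7, 8, 9, 10, 11, 12, 13, 14, 16].

Area of each hull facet:
  f1: (p7, p13, p14) → 33.1656
  f2: (p8, p16, p11) → 101.8820
  f3: (p8, p16, p6) → 23.3332
  f4: (p3, p13, p14) → 22.1450
  f5: (p3, p16, p14) → 42.1793
  f6: (p10, p8, p13) → 18.6640
  f7: (p10, p8, p6) → 7.9644
  f8: (p10, p3, p13) → 23.1223
  f9: (p9, p7, p14) → 14.0858
  f10: (p9, p16, p14) → 57.3657
  f11: (p9, p16, p11) → 66.9597
  f12: (p0, p7, p13) → 165.9230
  f13: (p0, p8, p13) → 50.5145
  f14: (p0, p8, p11) → 44.2619
  f15: (p12, p16, p6) → 16.0347
  f16: (p12, p10, p6) → 19.7023
  f17: (p1, p0, p11) → 89.2905
  f18: (p1, p0, p7) → 34.0437
  f19: (p1, p9, p11) → 10.6524
  f20: (p1, p9, p7) → 4.8842
  f21: (p2, p10, p3) → 15.4423
  f22: (p2, p12, p10) → 7.7696
  f23: (p2, p3, p16) → 33.0916
  f24: (p2, p12, p16) → 7.0918
Σ area = 909.570

Check V−E+F: 14 − 36 + 24 = 2.


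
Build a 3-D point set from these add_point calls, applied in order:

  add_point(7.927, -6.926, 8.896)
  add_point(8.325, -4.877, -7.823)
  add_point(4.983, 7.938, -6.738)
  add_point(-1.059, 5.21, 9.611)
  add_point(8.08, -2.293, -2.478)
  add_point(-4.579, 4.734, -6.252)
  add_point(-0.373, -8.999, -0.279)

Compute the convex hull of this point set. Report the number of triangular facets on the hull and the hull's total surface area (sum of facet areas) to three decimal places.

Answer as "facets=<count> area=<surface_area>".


Points on the hull: [0, 1, 2, 3, 4, 5, 6] (7 of 7).

Triangle areas on the boundary:
  f1: (p6, p1, p5) → 89.3749
  f2: (p3, p6, p5) → 115.4625
  f3: (p0, p6, p1) → 76.4900
  f4: (p0, p3, p6) → 92.3684
  f5: (p2, p1, p5) → 66.9420
  f6: (p2, p3, p5) → 80.9032
  f7: (p2, p0, p3) → 132.3348
  f8: (p4, p0, p1) → 27.1056
  f9: (p4, p2, p1) → 34.1152
  f10: (p4, p2, p0) → 52.1486
Σ area = 767.245

Euler: V−E+F = 7−15+10 = 2.

facets=10 area=767.245


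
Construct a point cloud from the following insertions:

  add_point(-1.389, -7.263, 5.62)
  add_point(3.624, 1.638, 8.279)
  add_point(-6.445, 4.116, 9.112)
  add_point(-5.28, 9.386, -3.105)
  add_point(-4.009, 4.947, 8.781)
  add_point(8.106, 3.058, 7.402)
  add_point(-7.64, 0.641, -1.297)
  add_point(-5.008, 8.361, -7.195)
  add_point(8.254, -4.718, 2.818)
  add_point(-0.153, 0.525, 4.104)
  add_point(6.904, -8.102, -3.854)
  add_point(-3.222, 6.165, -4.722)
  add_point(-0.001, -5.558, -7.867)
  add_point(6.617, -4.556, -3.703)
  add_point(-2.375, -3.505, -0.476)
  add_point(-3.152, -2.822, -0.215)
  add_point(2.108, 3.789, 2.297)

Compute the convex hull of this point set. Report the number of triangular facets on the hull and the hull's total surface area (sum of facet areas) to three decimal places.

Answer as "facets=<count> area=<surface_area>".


Extreme-point indices: [0, 1, 2, 3, 4, 5, 6, 7, 8, 10, 12, 13] — 12 of 17 on the boundary.

Facet areas (half cross-product norm):
  f1: (p2, p3, p6) → 50.4690
  f2: (p0, p5, p8) → 46.6795
  f3: (p0, p2, p6) → 62.2483
  f4: (p0, p12, p6) → 67.5926
  f5: (p4, p2, p3) → 16.3896
  f6: (p4, p5, p3) → 78.5806
  f7: (p13, p5, p8) → 26.8340
  f8: (p1, p0, p2) → 53.3198
  f9: (p1, p0, p5) → 19.1999
  f10: (p1, p4, p2) → 7.2707
  f11: (p1, p4, p5) → 13.1506
  f12: (p7, p5, p3) → 34.6620
  f13: (p7, p13, p5) → 118.1843
  f14: (p7, p13, p12) → 57.7848
  f15: (p7, p3, p6) → 19.5078
  f16: (p7, p12, p6) → 59.2818
  f17: (p10, p0, p12) → 51.7929
  f18: (p10, p13, p12) → 13.9883
  f19: (p10, p0, p8) → 39.3481
  f20: (p10, p13, p8) → 11.9737
Σ area = 848.258

Euler characteristic 12−30+20 = 2 ✓

facets=20 area=848.258


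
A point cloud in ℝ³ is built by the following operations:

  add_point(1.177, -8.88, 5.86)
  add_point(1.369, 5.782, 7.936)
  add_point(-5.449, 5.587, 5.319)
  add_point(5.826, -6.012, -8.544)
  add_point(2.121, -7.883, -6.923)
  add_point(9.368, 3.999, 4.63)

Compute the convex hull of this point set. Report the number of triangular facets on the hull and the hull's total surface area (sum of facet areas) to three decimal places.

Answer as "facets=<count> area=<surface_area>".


6 of the 6 inputs are extreme points: [0, 1, 2, 3, 4, 5].

Triangle areas on the boundary:
  f1: (p3, p5, p2) → 125.4602
  f2: (p3, p0, p5) → 108.4486
  f3: (p4, p0, p2) → 102.0686
  f4: (p4, p3, p2) → 42.4301
  f5: (p4, p3, p0) → 25.5025
  f6: (p1, p5, p2) → 22.8816
  f7: (p1, p0, p2) → 53.8827
  f8: (p1, p0, p5) → 63.5158
Σ area = 544.190

Euler: V−E+F = 6−12+8 = 2.

facets=8 area=544.190


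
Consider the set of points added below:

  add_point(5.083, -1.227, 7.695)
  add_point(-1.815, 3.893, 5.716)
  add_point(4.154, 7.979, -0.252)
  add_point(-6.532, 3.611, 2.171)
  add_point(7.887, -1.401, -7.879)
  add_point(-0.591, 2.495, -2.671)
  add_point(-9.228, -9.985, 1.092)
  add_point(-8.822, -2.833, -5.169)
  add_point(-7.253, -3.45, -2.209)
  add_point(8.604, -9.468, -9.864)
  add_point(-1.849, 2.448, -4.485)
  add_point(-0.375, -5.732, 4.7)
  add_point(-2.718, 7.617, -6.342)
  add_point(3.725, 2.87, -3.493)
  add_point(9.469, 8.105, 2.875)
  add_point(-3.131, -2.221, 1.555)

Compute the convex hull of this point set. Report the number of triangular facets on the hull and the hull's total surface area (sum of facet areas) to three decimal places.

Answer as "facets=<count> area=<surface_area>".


facets=18 area=1016.669

Points on the hull: [0, 1, 2, 3, 4, 6, 7, 9, 11, 12, 14] (11 of 16).

Facet areas (half cross-product norm):
  f1: (p0, p9, p14) → 111.5933
  f2: (p11, p9, p6) → 91.4530
  f3: (p11, p0, p6) → 9.1760
  f4: (p11, p0, p9) → 67.0459
  f5: (p7, p9, p6) → 91.3045
  f6: (p7, p12, p9) → 114.9462
  f7: (p4, p9, p14) → 35.7392
  f8: (p4, p12, p14) → 91.6441
  f9: (p4, p12, p9) → 40.8736
  f10: (p1, p0, p14) → 48.3108
  f11: (p1, p0, p6) → 72.0827
  f12: (p2, p12, p14) → 5.4685
  f13: (p2, p1, p14) → 28.1123
  f14: (p3, p7, p12) → 48.9709
  f15: (p3, p2, p12) → 45.0510
  f16: (p3, p2, p1) → 27.3971
  f17: (p3, p7, p6) → 47.7201
  f18: (p3, p1, p6) → 39.7799
Σ area = 1016.669

Euler: V−E+F = 11−27+18 = 2.
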